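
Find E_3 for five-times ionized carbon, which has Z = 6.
-54.42 eV

For hydrogen-like ions, the energy levels scale with Z²:
E_n = -13.6057 Z² / n² eV

For C⁵⁺ (Z = 6) at n = 3:
E_3 = -13.6057 × 6² / 3²
E_3 = -13.6057 × 36 / 9
E_3 = -489.8052 / 9
E_3 = -54.42 eV

The energy is 36 times more negative than hydrogen at the same n due to the stronger nuclear charge.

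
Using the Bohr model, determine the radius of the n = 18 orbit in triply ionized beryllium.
4.2863 nm (or 42.8633 Å)

The Bohr radius formula is:
r_n = n² a₀ / Z

where a₀ = 0.0529177 nm is the Bohr radius.

For Be³⁺ (Z = 4) at n = 18:
r_18 = 18² × 0.0529177 nm / 4
r_18 = 324 × 0.0529177 nm / 4
r_18 = 17.14533 nm / 4
r_18 = 4.2863 nm

The electron orbits at approximately 4.2863 nm from the nucleus.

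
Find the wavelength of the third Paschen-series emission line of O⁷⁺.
17.0862 nm

The lines of a series are numbered from the longest wavelength (smallest ΔE) outward; the third line is the transition from n = n_f + 3 to n_f.
The Paschen series has all transitions ending at n_f = 3.

For O⁷⁺ (Z = 8), the third line (γ-line) is the jump from n = 6 to n = 3:
E_6 = -13.6057 × 8² / 6² = -24.187911 eV
E_3 = -13.6057 × 8² / 3² = -96.751644 eV
ΔE = E_6 - E_3 = 72.563733 eV

λ = hc/E = 1239.84 eV·nm / 72.563733 eV
λ = 17.0862 nm

This is the γ-line of the Paschen series in O⁷⁺.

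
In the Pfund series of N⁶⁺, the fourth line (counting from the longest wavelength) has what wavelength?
67.24898 nm

The lines of a series are numbered from the longest wavelength (smallest ΔE) outward; the fourth line is the transition from n = n_f + 4 to n_f.
The Pfund series has all transitions ending at n_f = 5.

For N⁶⁺ (Z = 7), the fourth line (δ-line) is the jump from n = 9 to n = 5:
E_9 = -13.6057 × 7² / 9² = -8.2306086 eV
E_5 = -13.6057 × 7² / 5² = -26.6671720 eV
ΔE = E_9 - E_5 = 18.4365634 eV

λ = hc/E = 1239.84 eV·nm / 18.4365634 eV
λ = 67.24898 nm

This is the δ-line of the Pfund series in N⁶⁺.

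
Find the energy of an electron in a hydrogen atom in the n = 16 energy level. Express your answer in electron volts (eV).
-0.05 eV

The energy levels of a hydrogen-like atom are given by:
E_n = -13.6057 eV / n²

For n = 16:
E_16 = -13.6057 eV / 16²
E_16 = -13.6057 eV / 256
E_16 = -0.05 eV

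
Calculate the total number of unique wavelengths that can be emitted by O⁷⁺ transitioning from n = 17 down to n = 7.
55

The electron can occupy levels n = 7, 8, ..., 17 during de-excitation — that is m = 17 - 7 + 1 = 11 distinct levels.

The number of distinct spectral lines equals the number of ways to choose 2 of these m levels (each pair gives one possible emission transition):

Number of lines = m(m-1)/2 = 11×10/2 = 55

These correspond to all possible transitions between the 11 levels:
17 → 16, 17 → 15, 17 → 14, 17 → 13, 17 → 12, 17 → 11, 17 → 10, 17 → 9...

Each transition produces a photon with a unique energy (and thus wavelength). This count does not depend on Z.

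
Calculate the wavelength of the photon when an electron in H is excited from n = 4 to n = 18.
1533.77 nm

First, find the transition energy using E_n = -13.6057 / n² eV:
E_4 = -13.6057 / 4² = -0.85035625 eV
E_18 = -13.6057 / 18² = -0.04199290 eV

Photon energy: |ΔE| = |E_18 - E_4| = 0.80836335 eV

Convert to wavelength using E = hc/λ with hc = 1239.84 eV·nm:
λ = hc/E = 1239.84 eV·nm / 0.80836335 eV
λ = 1533.77 nm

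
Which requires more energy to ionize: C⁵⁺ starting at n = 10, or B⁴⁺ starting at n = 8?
B⁴⁺ at n = 8 (E = -5.315 eV)

Using E_n = -13.6057 Z² / n² eV:

C⁵⁺ (Z = 6) at n = 10:
E = -13.6057 × 6² / 10² = -13.6057 × 36 / 100 = -4.898052 eV

B⁴⁺ (Z = 5) at n = 8:
E = -13.6057 × 5² / 8² = -13.6057 × 25 / 64 = -5.314727 eV

Since -5.314727 eV < -4.898052 eV,
B⁴⁺ at n = 8 is more tightly bound (requires more energy to ionize).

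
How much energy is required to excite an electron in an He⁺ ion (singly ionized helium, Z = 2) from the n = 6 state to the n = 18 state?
1.34 eV

The energy levels of a hydrogen-like atom are E_n = -13.6057 Z² eV / n².

Energy at n = 6: E_6 = -13.6057 × 2² / 6² = -1.51174 eV
Energy at n = 18: E_18 = -13.6057 × 2² / 18² = -0.16797 eV

The excitation energy is the difference:
ΔE = E_18 - E_6
ΔE = -0.16797 - (-1.51174)
ΔE = 1.34 eV

Since this is positive, energy must be absorbed (photon absorption).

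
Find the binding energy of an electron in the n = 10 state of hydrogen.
0.136 eV

The ionization energy is the energy needed to remove the electron completely (n → ∞).

For hydrogen, E_n = -13.6057 eV / n².

At n = 10: E_10 = -13.6057 / 10² = -0.136057 eV
At n = ∞: E_∞ = 0 eV

Ionization energy = E_∞ - E_10 = 0 - (-0.136057) = 0.136057 eV
Ionization energy ≈ 0.136 eV

This is also called the binding energy of the electron in state n = 10.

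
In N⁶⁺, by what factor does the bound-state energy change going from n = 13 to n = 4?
10.562500

Using E_n = -13.6057 Z² / n² eV with Z = 7:

E_4 = -13.6057 × 7² / 4² = -666.6793 / 16 = -41.667456250000 eV
E_13 = -13.6057 × 7² / 13² = -666.6793 / 169 = -3.944847928994 eV

The ratio is:
E_4/E_13 = (-41.667456250000) / (-3.944847928994)
E_4/E_13 = (-666.6793/16) / (-666.6793/169)
E_4/E_13 = 169/16
E_4/E_13 = 10.562500
(Note: the Z² factors cancel in the ratio.)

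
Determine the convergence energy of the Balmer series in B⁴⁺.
85.03563 eV

The series limit corresponds to the transition from n = ∞ to n = 2.
This is the highest energy (shortest wavelength) transition in the Balmer series.

E_∞ = 0 eV
E_2 = -13.6057 × 5² / 2² = -85.03563 eV

Energy at series limit:
ΔE = E_∞ - E_2 = 0 - (-85.03563) = 85.03563 eV

This energy equals the ionization energy from the n = 2 state of B⁴⁺.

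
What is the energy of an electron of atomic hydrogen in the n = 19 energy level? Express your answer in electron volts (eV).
-0.038 eV

The energy levels of a hydrogen-like atom are given by:
E_n = -13.6057 eV / n²

For n = 19:
E_19 = -13.6057 eV / 19²
E_19 = -13.6057 eV / 361
E_19 = -0.038 eV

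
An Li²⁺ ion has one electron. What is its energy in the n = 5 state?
-4.90 eV

For hydrogen-like ions, the energy levels scale with Z²:
E_n = -13.6057 Z² / n² eV

For Li²⁺ (Z = 3) at n = 5:
E_5 = -13.6057 × 3² / 5²
E_5 = -13.6057 × 9 / 25
E_5 = -122.4513 / 25
E_5 = -4.90 eV

The energy is 9 times more negative than hydrogen at the same n due to the stronger nuclear charge.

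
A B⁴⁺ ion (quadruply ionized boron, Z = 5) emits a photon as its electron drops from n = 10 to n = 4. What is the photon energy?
17.8575 eV

The energy levels are E_n = -13.6057 Z² eV / n².

Energy at n = 10: E_10 = -13.6057 × 5² / 10² = -3.4014250 eV
Energy at n = 4: E_4 = -13.6057 × 5² / 4² = -21.2589063 eV

For emission (electron falling to lower state), the photon energy is:
E_photon = E_10 - E_4 = |-3.4014250 - (-21.2589063)|
E_photon = 17.8575 eV

This energy is carried away by the emitted photon.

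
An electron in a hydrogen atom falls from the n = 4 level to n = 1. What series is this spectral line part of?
Lyman series

The spectral series in hydrogen are named based on the final (lower) energy level:
- Lyman series: n_final = 1 (ultraviolet)
- Balmer series: n_final = 2 (visible/near-UV)
- Paschen series: n_final = 3 (infrared)
- Brackett series: n_final = 4 (infrared)
- Pfund series: n_final = 5 (far infrared)

Since this transition ends at n = 1, it belongs to the Lyman series.

For reference, this 4 → 1 line has photon energy
ΔE = 13.6057 eV × (1/1² - 1/4²) = 12.75534 eV,
corresponding to wavelength λ = hc/ΔE = 1239.84 eV·nm / 12.75534 eV = 97.202 nm in the ultraviolet region.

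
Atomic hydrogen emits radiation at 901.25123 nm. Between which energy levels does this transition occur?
n = 10 → n = 3

First, find the photon energy from the wavelength (hc = 1239.84 eV·nm):
E = hc/λ = 1239.84 eV·nm / 901.25123 nm = 1.3756874 eV

The energy levels of hydrogen satisfy E_n = -13.6057 / n² eV, so an emission n_i → n_f releases
ΔE = 13.6057 × (1/n_f² − 1/n_i²) eV.

Setting ΔE equal to the photon energy:
1/n_f² − 1/n_i² = 1.3756874 / 13.6057 = 0.10111111

Since 1/n_i² must be positive, we need 1/n_f² > 0.10111111, i.e. n_f ≤ 3. For each allowed n_f, solve n_i = (1/n_f² − 0.10111111)^(−1/2) and check whether it is a whole number:
  n_f = 1: 1/n_i² = 1.00000000 − 0.10111111 = 0.89888889 → n_i = 1.055  (not an integer) ✗
  n_f = 2: 1/n_i² = 0.25000000 − 0.10111111 = 0.14888889 → n_i = 2.592  (not an integer) ✗
  n_f = 3: 1/n_i² = 0.11111111 − 0.10111111 = 0.01000000 → n_i = 10.000  → integer, n_i = 10 ✓

Only n_f = 3 gives an integer upper level, n_i = 10.

The transition is from n = 10 to n = 3 (emission).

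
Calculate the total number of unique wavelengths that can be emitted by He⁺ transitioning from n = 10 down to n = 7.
6

The electron can occupy levels n = 7, 8, ..., 10 during de-excitation — that is m = 10 - 7 + 1 = 4 distinct levels.

The number of distinct spectral lines equals the number of ways to choose 2 of these m levels (each pair gives one possible emission transition):

Number of lines = m(m-1)/2 = 4×3/2 = 6

These correspond to all possible transitions between the 4 levels:
10 → 9, 10 → 8, 10 → 7, 9 → 8, 9 → 7, 8 → 7

Each transition produces a photon with a unique energy (and thus wavelength). This count does not depend on Z.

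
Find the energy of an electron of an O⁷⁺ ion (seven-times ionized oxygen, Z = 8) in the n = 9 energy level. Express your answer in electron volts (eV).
-10.750183 eV

The energy levels of a hydrogen-like atom are given by:
E_n = -13.6057 Z² / n² eV  (with Z = 8 for O⁷⁺)

For n = 9:
E_9 = -13.6057 × 8² / 9²
E_9 = -13.6057 × 64 / 81
E_9 = -10.750183 eV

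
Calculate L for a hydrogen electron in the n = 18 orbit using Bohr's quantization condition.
1.8982e-33 J·s (or 18ℏ)

In the Bohr model, angular momentum is quantized:
L = nℏ

where ℏ = h/(2π) = 1.054572e-34 J·s

For n = 18:
L = 18 × 1.054572e-34 J·s
L = 1.8982e-33 J·s

This can also be written as L = 18ℏ.
The angular momentum is an integer multiple of the reduced Planck constant.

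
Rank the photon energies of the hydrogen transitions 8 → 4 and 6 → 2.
6 → 2

Calculate the energy for each transition:

Transition 8 → 4:
ΔE₁ = |E_4 - E_8| = |-13.6057/4² - (-13.6057/8²)|
ΔE₁ = |-0.850356250 - (-0.212589063)| = 0.637767 eV

Transition 6 → 2:
ΔE₂ = |E_2 - E_6| = |-13.6057/2² - (-13.6057/6²)|
ΔE₂ = |-3.401425000 - (-0.377936111)| = 3.023489 eV

Since 3.023489 eV > 0.637767 eV, the transition 6 → 2 emits the more energetic photon.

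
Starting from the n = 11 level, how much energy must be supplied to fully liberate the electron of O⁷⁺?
7.196403 eV

The ionization energy is the energy needed to remove the electron completely (n → ∞).

For a hydrogen-like ion with Z = 8, E_n = -13.6057 Z² / n² eV.

At n = 11: E_11 = -13.6057 × 8² / 11² = -7.196403306 eV
At n = ∞: E_∞ = 0 eV

Ionization energy = E_∞ - E_11 = 0 - (-7.196403306) = 7.196403306 eV
Ionization energy ≈ 7.196403 eV

This is also called the binding energy of the electron in state n = 11.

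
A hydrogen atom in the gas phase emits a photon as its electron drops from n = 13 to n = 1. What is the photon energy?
13.53 eV

The energy levels are E_n = -13.6057 eV / n².

Energy at n = 13: E_13 = -13.6057 / 13² = -0.08051 eV
Energy at n = 1: E_1 = -13.6057 / 1² = -13.60570 eV

For emission (electron falling to lower state), the photon energy is:
E_photon = E_13 - E_1 = |-0.08051 - (-13.60570)|
E_photon = 13.53 eV

This energy is carried away by the emitted photon.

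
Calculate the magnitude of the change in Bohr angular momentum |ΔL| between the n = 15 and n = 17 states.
2.11e-34 J·s (or 2ℏ)

In the Bohr model, L_n = nℏ where ℏ = 1.0546e-34 J·s.

L_17 = 17ℏ = 1.7928e-33 J·s
L_15 = 15ℏ = 1.5819e-33 J·s

ΔL = L_17 - L_15 = (17 - 15)ℏ = 2ℏ
ΔL = 2 × 1.0546e-34 J·s = 2.11e-34 J·s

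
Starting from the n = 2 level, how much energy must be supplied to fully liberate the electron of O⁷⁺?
217.6912 eV

The ionization energy is the energy needed to remove the electron completely (n → ∞).

For a hydrogen-like ion with Z = 8, E_n = -13.6057 Z² / n² eV.

At n = 2: E_2 = -13.6057 × 8² / 2² = -217.6912000 eV
At n = ∞: E_∞ = 0 eV

Ionization energy = E_∞ - E_2 = 0 - (-217.6912000) = 217.6912000 eV
Ionization energy ≈ 217.6912 eV

This is also called the binding energy of the electron in state n = 2.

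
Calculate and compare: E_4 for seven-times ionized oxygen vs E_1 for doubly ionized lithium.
Li²⁺ at n = 1 (E = -122.45130 eV)

Using E_n = -13.6057 Z² / n² eV:

O⁷⁺ (Z = 8) at n = 4:
E = -13.6057 × 8² / 4² = -13.6057 × 64 / 16 = -54.42280000 eV

Li²⁺ (Z = 3) at n = 1:
E = -13.6057 × 3² / 1² = -13.6057 × 9 / 1 = -122.45130000 eV

Since -122.45130000 eV < -54.42280000 eV,
Li²⁺ at n = 1 is more tightly bound (requires more energy to ionize).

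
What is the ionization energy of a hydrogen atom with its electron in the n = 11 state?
0.112444 eV

The ionization energy is the energy needed to remove the electron completely (n → ∞).

For hydrogen, E_n = -13.6057 eV / n².

At n = 11: E_11 = -13.6057 / 11² = -0.112443802 eV
At n = ∞: E_∞ = 0 eV

Ionization energy = E_∞ - E_11 = 0 - (-0.112443802) = 0.112443802 eV
Ionization energy ≈ 0.112444 eV

This is also called the binding energy of the electron in state n = 11.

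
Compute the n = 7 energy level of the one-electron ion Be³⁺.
-4.4427 eV

For hydrogen-like ions, the energy levels scale with Z²:
E_n = -13.6057 Z² / n² eV

For Be³⁺ (Z = 4) at n = 7:
E_7 = -13.6057 × 4² / 7²
E_7 = -13.6057 × 16 / 49
E_7 = -217.6912 / 49
E_7 = -4.4427 eV

The energy is 16 times more negative than hydrogen at the same n due to the stronger nuclear charge.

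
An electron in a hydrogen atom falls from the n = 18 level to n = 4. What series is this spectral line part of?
Brackett series

The spectral series in hydrogen are named based on the final (lower) energy level:
- Lyman series: n_final = 1 (ultraviolet)
- Balmer series: n_final = 2 (visible/near-UV)
- Paschen series: n_final = 3 (infrared)
- Brackett series: n_final = 4 (infrared)
- Pfund series: n_final = 5 (far infrared)

Since this transition ends at n = 4, it belongs to the Brackett series.

For reference, this 18 → 4 line has photon energy
ΔE = 13.6057 eV × (1/4² - 1/18²) = 0.80836334877 eV,
corresponding to wavelength λ = hc/ΔE = 1239.84 eV·nm / 0.80836334877 eV = 1533.76573 nm in the infrared region.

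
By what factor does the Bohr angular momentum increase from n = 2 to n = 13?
6.50000

In the Bohr model, L_n = nℏ, so the ratio is purely the ratio of quantum numbers:

L_13/L_2 = 13ℏ / 2ℏ = 13/2 = 6.50000

The angular momentum scales linearly with n.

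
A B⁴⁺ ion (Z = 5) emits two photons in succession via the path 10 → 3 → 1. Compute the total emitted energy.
336.74108 eV

The energy levels of B⁴⁺ are E_n = -13.6057 × 5² / n² eV.

First transition (10 → 3):
ΔE₁ = |E_3 - E_10|
ΔE₁ = |-37.79361111111 - (-3.40142500000)| = 34.39218611 eV

Second transition (3 → 1):
ΔE₂ = |E_1 - E_3|
ΔE₂ = |-340.14250000000 - (-37.79361111111)| = 302.34888889 eV

Total energy released:
E_total = ΔE₁ + ΔE₂ = 34.39218611 + 302.34888889 = 336.74108 eV

Note: This equals the direct transition 10 → 1: 336.74108 eV ✓
Energy is conserved regardless of the path taken.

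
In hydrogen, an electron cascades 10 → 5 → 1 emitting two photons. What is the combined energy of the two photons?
13.470 eV

The energy levels of hydrogen are E_n = -13.6057 / n² eV.

First transition (10 → 5):
ΔE₁ = |E_5 - E_10|
ΔE₁ = |-0.544228000 - (-0.136057000)| = 0.408171 eV

Second transition (5 → 1):
ΔE₂ = |E_1 - E_5|
ΔE₂ = |-13.605700000 - (-0.544228000)| = 13.061472 eV

Total energy released:
E_total = ΔE₁ + ΔE₂ = 0.408171 + 13.061472 = 13.470 eV

Note: This equals the direct transition 10 → 1: 13.470 eV ✓
Energy is conserved regardless of the path taken.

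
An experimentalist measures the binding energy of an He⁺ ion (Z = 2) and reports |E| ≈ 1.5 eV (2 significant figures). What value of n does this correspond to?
n = 6

The exact energy levels follow E_n = -13.6057 Z² / n² eV with Z = 2.

The measured value (-1.5 eV) is reported to only 2 significant figures, so we must test candidate n values and see which one matches to that precision.

Candidate energies:
  n = 4:  E = -13.6057 × 2² / 4² = -3.401425 eV
  n = 5:  E = -13.6057 × 2² / 5² = -2.176912 eV
  n = 6:  E = -13.6057 × 2² / 6² = -1.511744 eV  ← matches
  n = 7:  E = -13.6057 × 2² / 7² = -1.110669 eV
  n = 8:  E = -13.6057 × 2² / 8² = -0.850356 eV

Checking against the measurement of -1.5 eV (2 sig figs), only n = 6 agrees:
E_6 = -1.511744 eV, which rounds to -1.5 eV ✓

Therefore n = 6.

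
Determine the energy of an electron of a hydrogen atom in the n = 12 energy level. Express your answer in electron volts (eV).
-0.09 eV

The energy levels of a hydrogen-like atom are given by:
E_n = -13.6057 eV / n²

For n = 12:
E_12 = -13.6057 eV / 12²
E_12 = -13.6057 eV / 144
E_12 = -0.09 eV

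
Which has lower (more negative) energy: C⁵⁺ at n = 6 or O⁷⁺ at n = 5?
O⁷⁺ at n = 5 (E = -34.831 eV)

Using E_n = -13.6057 Z² / n² eV:

C⁵⁺ (Z = 6) at n = 6:
E = -13.6057 × 6² / 6² = -13.6057 × 36 / 36 = -13.605700 eV

O⁷⁺ (Z = 8) at n = 5:
E = -13.6057 × 8² / 5² = -13.6057 × 64 / 25 = -34.830592 eV

Since -34.830592 eV < -13.605700 eV,
O⁷⁺ at n = 5 is more tightly bound (requires more energy to ionize).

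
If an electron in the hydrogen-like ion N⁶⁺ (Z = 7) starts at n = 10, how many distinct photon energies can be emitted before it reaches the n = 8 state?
3

The electron can occupy levels n = 8, 9, ..., 10 during de-excitation — that is m = 10 - 8 + 1 = 3 distinct levels.

The number of distinct spectral lines equals the number of ways to choose 2 of these m levels (each pair gives one possible emission transition):

Number of lines = m(m-1)/2 = 3×2/2 = 3

These correspond to all possible transitions between the 3 levels:
10 → 9, 10 → 8, 9 → 8

Each transition produces a photon with a unique energy (and thus wavelength). This count does not depend on Z.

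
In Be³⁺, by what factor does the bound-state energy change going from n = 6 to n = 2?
9.000

Using E_n = -13.6057 Z² / n² eV with Z = 4:

E_2 = -13.6057 × 4² / 2² = -217.6912 / 4 = -54.422800000 eV
E_6 = -13.6057 × 4² / 6² = -217.6912 / 36 = -6.046977778 eV

The ratio is:
E_2/E_6 = (-54.422800000) / (-6.046977778)
E_2/E_6 = (-217.6912/4) / (-217.6912/36)
E_2/E_6 = 36/4
E_2/E_6 = 9.000
(Note: the Z² factors cancel in the ratio.)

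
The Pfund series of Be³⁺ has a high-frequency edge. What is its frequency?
2.10550e+15 Hz

The series limit corresponds to the transition from n = ∞ to n = 5.
This is the highest energy (shortest wavelength) transition in the Pfund series.

E_∞ = 0 eV
E_5 = -13.6057 × 4² / 5² = -8.70764800 eV

Energy at series limit:
ΔE = E_∞ - E_5 = 0 - (-8.70764800) = 8.70764800 eV
E = 8.70764800 eV × (1.602177 × 10⁻¹⁹ J/eV) = 1.3951193e-18 J
f = E/h = 1.3951193e-18 J / (6.62607 × 10⁻³⁴ J·s) = 2.10550e+15 Hz

This energy equals the ionization energy from the n = 5 state of Be³⁺.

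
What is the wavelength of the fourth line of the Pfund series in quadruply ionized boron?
131.807992 nm

The lines of a series are numbered from the longest wavelength (smallest ΔE) outward; the fourth line is the transition from n = n_f + 4 to n_f.
The Pfund series has all transitions ending at n_f = 5.

For B⁴⁺ (Z = 5), the fourth line (δ-line) is the jump from n = 9 to n = 5:
E_9 = -13.6057 × 5² / 9² = -4.1992901235 eV
E_5 = -13.6057 × 5² / 5² = -13.6057000000 eV
ΔE = E_9 - E_5 = 9.4064098765 eV

λ = hc/E = 1239.84 eV·nm / 9.4064098765 eV
λ = 131.807992 nm

This is the δ-line of the Pfund series in B⁴⁺.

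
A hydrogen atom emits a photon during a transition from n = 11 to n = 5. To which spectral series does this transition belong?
Pfund series

The spectral series in hydrogen are named based on the final (lower) energy level:
- Lyman series: n_final = 1 (ultraviolet)
- Balmer series: n_final = 2 (visible/near-UV)
- Paschen series: n_final = 3 (infrared)
- Brackett series: n_final = 4 (infrared)
- Pfund series: n_final = 5 (far infrared)

Since this transition ends at n = 5, it belongs to the Pfund series.

For reference, this 11 → 5 line has photon energy
ΔE = 13.6057 eV × (1/5² - 1/11²) = 0.43178419835 eV,
corresponding to wavelength λ = hc/ΔE = 1239.84 eV·nm / 0.43178419835 eV = 2871.43440 nm in the far infrared region.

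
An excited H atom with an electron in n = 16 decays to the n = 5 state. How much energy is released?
0.4911 eV

The energy levels are E_n = -13.6057 eV / n².

Energy at n = 16: E_16 = -13.6057 / 16² = -0.0531473 eV
Energy at n = 5: E_5 = -13.6057 / 5² = -0.5442280 eV

For emission (electron falling to lower state), the photon energy is:
E_photon = E_16 - E_5 = |-0.0531473 - (-0.5442280)|
E_photon = 0.4911 eV

This energy is carried away by the emitted photon.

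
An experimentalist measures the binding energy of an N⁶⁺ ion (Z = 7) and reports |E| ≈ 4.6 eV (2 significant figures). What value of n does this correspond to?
n = 12

The exact energy levels follow E_n = -13.6057 Z² / n² eV with Z = 7.

The measured value (-4.6 eV) is reported to only 2 significant figures, so we must test candidate n values and see which one matches to that precision.

Candidate energies:
  n = 10:  E = -13.6057 × 7² / 10² = -6.666793 eV
  n = 11:  E = -13.6057 × 7² / 11² = -5.509746 eV
  n = 12:  E = -13.6057 × 7² / 12² = -4.629717 eV  ← matches
  n = 13:  E = -13.6057 × 7² / 13² = -3.944848 eV
  n = 14:  E = -13.6057 × 7² / 14² = -3.401425 eV

Checking against the measurement of -4.6 eV (2 sig figs), only n = 12 agrees:
E_12 = -4.629717 eV, which rounds to -4.6 eV ✓

Therefore n = 12.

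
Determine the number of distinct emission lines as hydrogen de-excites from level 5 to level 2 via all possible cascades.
6

The electron can occupy levels n = 2, 3, ..., 5 during de-excitation — that is m = 5 - 2 + 1 = 4 distinct levels.

The number of distinct spectral lines equals the number of ways to choose 2 of these m levels (each pair gives one possible emission transition):

Number of lines = m(m-1)/2 = 4×3/2 = 6

These correspond to all possible transitions between the 4 levels:
5 → 4, 5 → 3, 5 → 2, 4 → 3, 4 → 2, 3 → 2

Each transition produces a photon with a unique energy (and thus wavelength). This count does not depend on Z.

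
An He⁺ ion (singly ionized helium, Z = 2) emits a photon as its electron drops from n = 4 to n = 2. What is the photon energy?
10.2043 eV

The energy levels are E_n = -13.6057 Z² eV / n².

Energy at n = 4: E_4 = -13.6057 × 2² / 4² = -3.4014250 eV
Energy at n = 2: E_2 = -13.6057 × 2² / 2² = -13.6057000 eV

For emission (electron falling to lower state), the photon energy is:
E_photon = E_4 - E_2 = |-3.4014250 - (-13.6057000)|
E_photon = 10.2043 eV

This energy is carried away by the emitted photon.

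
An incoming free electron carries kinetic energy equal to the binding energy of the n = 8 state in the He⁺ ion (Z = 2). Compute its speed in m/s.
5.46923e+05 m/s (or 0.182% of c)

The binding energy at n = 8 for He⁺ is:
E_8 = -13.6057 × 2²/8² = -0.850356250 eV
|E_8| = 0.850356250 eV

Convert to Joules:
KE = 0.850356250 eV × (1.602177 × 10⁻¹⁹ J/eV) = 1.3624212e-19 J

Using KE = ½mv²:
v = √(2·KE/m_e)
v = √(2 × 1.3624212e-19 J / 9.10938 × 10⁻³¹ kg)
v = 5.46923e+05 m/s

This is approximately 0.182% the speed of light.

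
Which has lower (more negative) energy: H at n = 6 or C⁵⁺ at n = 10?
C⁵⁺ at n = 10 (E = -4.89805 eV)

Using E_n = -13.6057 Z² / n² eV:

H (Z = 1) at n = 6:
E = -13.6057 × 1² / 6² = -13.6057 × 1 / 36 = -0.37793611 eV

C⁵⁺ (Z = 6) at n = 10:
E = -13.6057 × 6² / 10² = -13.6057 × 36 / 100 = -4.89805200 eV

Since -4.89805200 eV < -0.37793611 eV,
C⁵⁺ at n = 10 is more tightly bound (requires more energy to ionize).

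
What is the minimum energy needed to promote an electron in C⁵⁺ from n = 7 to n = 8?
2.342818 eV

The energy levels of a hydrogen-like atom are E_n = -13.6057 Z² eV / n².

Energy at n = 7: E_7 = -13.6057 × 6² / 7² = -9.996024490 eV
Energy at n = 8: E_8 = -13.6057 × 6² / 8² = -7.653206250 eV

The excitation energy is the difference:
ΔE = E_8 - E_7
ΔE = -7.653206250 - (-9.996024490)
ΔE = 2.342818 eV

Since this is positive, energy must be absorbed (photon absorption).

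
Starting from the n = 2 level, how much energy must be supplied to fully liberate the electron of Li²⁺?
30.612825 eV

The ionization energy is the energy needed to remove the electron completely (n → ∞).

For a hydrogen-like ion with Z = 3, E_n = -13.6057 Z² / n² eV.

At n = 2: E_2 = -13.6057 × 3² / 2² = -30.612825000 eV
At n = ∞: E_∞ = 0 eV

Ionization energy = E_∞ - E_2 = 0 - (-30.612825000) = 30.612825000 eV
Ionization energy ≈ 30.612825 eV

This is also called the binding energy of the electron in state n = 2.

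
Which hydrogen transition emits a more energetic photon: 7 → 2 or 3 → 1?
3 → 1

Calculate the energy for each transition:

Transition 7 → 2:
ΔE₁ = |E_2 - E_7| = |-13.6057/2² - (-13.6057/7²)|
ΔE₁ = |-3.401425000 - (-0.277667347)| = 3.123758 eV

Transition 3 → 1:
ΔE₂ = |E_1 - E_3| = |-13.6057/1² - (-13.6057/3²)|
ΔE₂ = |-13.605700000 - (-1.511744444)| = 12.093956 eV

Since 12.093956 eV > 3.123758 eV, the transition 3 → 1 emits the more energetic photon.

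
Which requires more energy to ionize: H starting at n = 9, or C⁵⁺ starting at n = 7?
C⁵⁺ at n = 7 (E = -10.00 eV)

Using E_n = -13.6057 Z² / n² eV:

H (Z = 1) at n = 9:
E = -13.6057 × 1² / 9² = -13.6057 × 1 / 81 = -0.16797 eV

C⁵⁺ (Z = 6) at n = 7:
E = -13.6057 × 6² / 7² = -13.6057 × 36 / 49 = -9.99602 eV

Since -9.99602 eV < -0.16797 eV,
C⁵⁺ at n = 7 is more tightly bound (requires more energy to ionize).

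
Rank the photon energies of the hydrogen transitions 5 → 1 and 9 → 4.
5 → 1

Calculate the energy for each transition:

Transition 5 → 1:
ΔE₁ = |E_1 - E_5| = |-13.6057/1² - (-13.6057/5²)|
ΔE₁ = |-13.6057000000 - (-0.5442280000)| = 13.0614720 eV

Transition 9 → 4:
ΔE₂ = |E_4 - E_9| = |-13.6057/4² - (-13.6057/9²)|
ΔE₂ = |-0.8503562500 - (-0.1679716049)| = 0.6823846 eV

Since 13.0614720 eV > 0.6823846 eV, the transition 5 → 1 emits the more energetic photon.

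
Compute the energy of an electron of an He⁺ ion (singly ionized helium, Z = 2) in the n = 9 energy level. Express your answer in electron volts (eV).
-0.67 eV

The energy levels of a hydrogen-like atom are given by:
E_n = -13.6057 Z² / n² eV  (with Z = 2 for He⁺)

For n = 9:
E_9 = -13.6057 × 2² / 9²
E_9 = -13.6057 × 4 / 81
E_9 = -0.67 eV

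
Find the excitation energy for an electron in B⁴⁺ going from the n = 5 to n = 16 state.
12.277 eV

The energy levels of a hydrogen-like atom are E_n = -13.6057 Z² eV / n².

Energy at n = 5: E_5 = -13.6057 × 5² / 5² = -13.605700 eV
Energy at n = 16: E_16 = -13.6057 × 5² / 16² = -1.328682 eV

The excitation energy is the difference:
ΔE = E_16 - E_5
ΔE = -1.328682 - (-13.605700)
ΔE = 12.277 eV

Since this is positive, energy must be absorbed (photon absorption).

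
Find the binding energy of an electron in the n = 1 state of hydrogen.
13.6057 eV

The ionization energy is the energy needed to remove the electron completely (n → ∞).

For hydrogen, E_n = -13.6057 eV / n².

At n = 1: E_1 = -13.6057 / 1² = -13.6057000 eV
At n = ∞: E_∞ = 0 eV

Ionization energy = E_∞ - E_1 = 0 - (-13.6057000) = 13.6057000 eV
Ionization energy ≈ 13.6057 eV

This is also called the binding energy of the electron in state n = 1.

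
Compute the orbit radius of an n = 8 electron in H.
3.386734 nm (or 33.867341 Å)

The Bohr radius formula is:
r_n = n² a₀ / Z

where a₀ = 0.052917721 nm is the Bohr radius.

For H (Z = 1) at n = 8:
r_8 = 8² × 0.052917721 nm / 1
r_8 = 64 × 0.052917721 nm / 1
r_8 = 3.3867341 nm / 1
r_8 = 3.386734 nm

The electron orbits at approximately 3.386734 nm from the nucleus.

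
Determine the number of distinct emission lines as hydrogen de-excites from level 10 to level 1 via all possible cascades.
45

The electron can occupy levels n = 1, 2, ..., 10 during de-excitation — that is m = 10 - 1 + 1 = 10 distinct levels.

The number of distinct spectral lines equals the number of ways to choose 2 of these m levels (each pair gives one possible emission transition):

Number of lines = m(m-1)/2 = 10×9/2 = 45

These correspond to all possible transitions between the 10 levels:
10 → 9, 10 → 8, 10 → 7, 10 → 6, 10 → 5, 10 → 4, 10 → 3, 10 → 2...

Each transition produces a photon with a unique energy (and thus wavelength). This count does not depend on Z.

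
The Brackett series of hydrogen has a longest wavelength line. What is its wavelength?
4050.06725 nm

The longest wavelength corresponds to the smallest energy transition in the series.
The Brackett series has all transitions ending at n_f = 4.

For H, the first line (α-line) is the jump from n = 5 to n = 4:
E_5 = -13.6057 / 5² = -0.54422800000 eV
E_4 = -13.6057 / 4² = -0.85035625000 eV
ΔE = E_5 - E_4 = 0.30612825000 eV

λ = hc/E = 1239.84 eV·nm / 0.30612825000 eV
λ = 4050.06725 nm

This is the α-line of the Brackett series in H.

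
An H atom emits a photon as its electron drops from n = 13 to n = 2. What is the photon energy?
3.320918 eV

The energy levels are E_n = -13.6057 eV / n².

Energy at n = 13: E_13 = -13.6057 / 13² = -0.080507101 eV
Energy at n = 2: E_2 = -13.6057 / 2² = -3.401425000 eV

For emission (electron falling to lower state), the photon energy is:
E_photon = E_13 - E_2 = |-0.080507101 - (-3.401425000)|
E_photon = 3.320918 eV

This energy is carried away by the emitted photon.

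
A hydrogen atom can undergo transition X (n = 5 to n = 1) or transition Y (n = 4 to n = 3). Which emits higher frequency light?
5 → 1

Calculate the energy for each transition:

Transition 5 → 1:
ΔE₁ = |E_1 - E_5| = |-13.6057/1² - (-13.6057/5²)|
ΔE₁ = |-13.60570000 - (-0.54422800)| = 13.06147 eV

Transition 4 → 3:
ΔE₂ = |E_3 - E_4| = |-13.6057/3² - (-13.6057/4²)|
ΔE₂ = |-1.51174444 - (-0.85035625)| = 0.66139 eV

Since 13.06147 eV > 0.66139 eV, the transition 5 → 1 emits the more energetic photon.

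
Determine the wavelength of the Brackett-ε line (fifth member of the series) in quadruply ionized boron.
72.677 nm

The lines of a series are numbered from the longest wavelength (smallest ΔE) outward; the fifth line is the transition from n = n_f + 5 to n_f.
The Brackett series has all transitions ending at n_f = 4.

For B⁴⁺ (Z = 5), the fifth line (ε-line) is the jump from n = 9 to n = 4:
E_9 = -13.6057 × 5² / 9² = -4.19929 eV
E_4 = -13.6057 × 5² / 4² = -21.25891 eV
ΔE = E_9 - E_4 = 17.05962 eV

λ = hc/E = 1239.84 eV·nm / 17.05962 eV
λ = 72.677 nm

This is the ε-line of the Brackett series in B⁴⁺.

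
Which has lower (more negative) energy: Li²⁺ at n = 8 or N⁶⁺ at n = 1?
N⁶⁺ at n = 1 (E = -666.679300 eV)

Using E_n = -13.6057 Z² / n² eV:

Li²⁺ (Z = 3) at n = 8:
E = -13.6057 × 3² / 8² = -13.6057 × 9 / 64 = -1.913301563 eV

N⁶⁺ (Z = 7) at n = 1:
E = -13.6057 × 7² / 1² = -13.6057 × 49 / 1 = -666.679300000 eV

Since -666.679300000 eV < -1.913301563 eV,
N⁶⁺ at n = 1 is more tightly bound (requires more energy to ionize).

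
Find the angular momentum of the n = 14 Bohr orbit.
1.48e-33 J·s (or 14ℏ)

In the Bohr model, angular momentum is quantized:
L = nℏ

where ℏ = h/(2π) = 1.0546e-34 J·s

For n = 14:
L = 14 × 1.0546e-34 J·s
L = 1.48e-33 J·s

This can also be written as L = 14ℏ.
The angular momentum is an integer multiple of the reduced Planck constant.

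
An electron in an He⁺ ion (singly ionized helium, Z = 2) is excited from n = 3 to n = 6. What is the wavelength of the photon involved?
273.38 nm

First, find the transition energy using E_n = -13.6057 Z² / n² eV:
E_3 = -13.6057 × 2² / 3² = -6.046978 eV
E_6 = -13.6057 × 2² / 6² = -1.511744 eV

Photon energy: |ΔE| = |E_6 - E_3| = 4.535234 eV

Convert to wavelength using E = hc/λ with hc = 1239.84 eV·nm:
λ = hc/E = 1239.84 eV·nm / 4.535234 eV
λ = 273.38 nm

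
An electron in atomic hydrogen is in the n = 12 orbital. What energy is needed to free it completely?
0.094484 eV

The ionization energy is the energy needed to remove the electron completely (n → ∞).

For hydrogen, E_n = -13.6057 eV / n².

At n = 12: E_12 = -13.6057 / 12² = -0.094484028 eV
At n = ∞: E_∞ = 0 eV

Ionization energy = E_∞ - E_12 = 0 - (-0.094484028) = 0.094484028 eV
Ionization energy ≈ 0.094484 eV

This is also called the binding energy of the electron in state n = 12.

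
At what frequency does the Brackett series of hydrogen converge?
2.0562e+14 Hz

The series limit corresponds to the transition from n = ∞ to n = 4.
This is the highest energy (shortest wavelength) transition in the Brackett series.

E_∞ = 0 eV
E_4 = -13.6057 / 4² = -0.85035625 eV

Energy at series limit:
ΔE = E_∞ - E_4 = 0 - (-0.85035625) = 0.85035625 eV
E = 0.85035625 eV × (1.602177 × 10⁻¹⁹ J/eV) = 1.362421e-19 J
f = E/h = 1.362421e-19 J / (6.62607 × 10⁻³⁴ J·s) = 2.0562e+14 Hz

This energy equals the ionization energy from the n = 4 state of hydrogen.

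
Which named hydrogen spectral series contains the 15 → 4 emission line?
Brackett series

The spectral series in hydrogen are named based on the final (lower) energy level:
- Lyman series: n_final = 1 (ultraviolet)
- Balmer series: n_final = 2 (visible/near-UV)
- Paschen series: n_final = 3 (infrared)
- Brackett series: n_final = 4 (infrared)
- Pfund series: n_final = 5 (far infrared)

Since this transition ends at n = 4, it belongs to the Brackett series.

For reference, this 15 → 4 line has photon energy
ΔE = 13.6057 eV × (1/4² - 1/15²) = 0.7898864722 eV,
corresponding to wavelength λ = hc/ΔE = 1239.84 eV·nm / 0.7898864722 eV = 1569.6433 nm in the infrared region.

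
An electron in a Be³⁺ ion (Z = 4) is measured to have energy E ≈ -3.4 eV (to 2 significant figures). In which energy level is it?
n = 8

The exact energy levels follow E_n = -13.6057 Z² / n² eV with Z = 4.

The measured value (-3.4 eV) is reported to only 2 significant figures, so we must test candidate n values and see which one matches to that precision.

Candidate energies:
  n = 6:  E = -13.6057 × 4² / 6² = -6.04698 eV
  n = 7:  E = -13.6057 × 4² / 7² = -4.44268 eV
  n = 8:  E = -13.6057 × 4² / 8² = -3.40143 eV  ← matches
  n = 9:  E = -13.6057 × 4² / 9² = -2.68755 eV
  n = 10:  E = -13.6057 × 4² / 10² = -2.17691 eV

Checking against the measurement of -3.4 eV (2 sig figs), only n = 8 agrees:
E_8 = -3.40143 eV, which rounds to -3.4 eV ✓

Therefore n = 8.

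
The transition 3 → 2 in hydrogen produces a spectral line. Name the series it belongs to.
Balmer series

The spectral series in hydrogen are named based on the final (lower) energy level:
- Lyman series: n_final = 1 (ultraviolet)
- Balmer series: n_final = 2 (visible/near-UV)
- Paschen series: n_final = 3 (infrared)
- Brackett series: n_final = 4 (infrared)
- Pfund series: n_final = 5 (far infrared)

Since this transition ends at n = 2, it belongs to the Balmer series.

For reference, this 3 → 2 line has photon energy
ΔE = 13.6057 eV × (1/2² - 1/3²) = 1.8896806 eV,
corresponding to wavelength λ = hc/ΔE = 1239.84 eV·nm / 1.8896806 eV = 656.111 nm in the visible/near-UV region.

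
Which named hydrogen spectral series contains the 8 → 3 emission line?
Paschen series

The spectral series in hydrogen are named based on the final (lower) energy level:
- Lyman series: n_final = 1 (ultraviolet)
- Balmer series: n_final = 2 (visible/near-UV)
- Paschen series: n_final = 3 (infrared)
- Brackett series: n_final = 4 (infrared)
- Pfund series: n_final = 5 (far infrared)

Since this transition ends at n = 3, it belongs to the Paschen series.

For reference, this 8 → 3 line has photon energy
ΔE = 13.6057 eV × (1/3² - 1/8²) = 1.2991554 eV,
corresponding to wavelength λ = hc/ΔE = 1239.84 eV·nm / 1.2991554 eV = 954.343 nm in the infrared region.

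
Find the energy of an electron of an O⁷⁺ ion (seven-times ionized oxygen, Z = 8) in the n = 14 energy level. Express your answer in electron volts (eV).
-4.443 eV

The energy levels of a hydrogen-like atom are given by:
E_n = -13.6057 Z² / n² eV  (with Z = 8 for O⁷⁺)

For n = 14:
E_14 = -13.6057 × 8² / 14²
E_14 = -13.6057 × 64 / 196
E_14 = -4.443 eV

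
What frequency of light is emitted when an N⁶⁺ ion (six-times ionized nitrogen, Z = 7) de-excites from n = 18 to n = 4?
9.58e+15 Hz

First, find the transition energy:
E_18 = -13.6057 × 7² / 18² = -2.0577 eV
E_4 = -13.6057 × 7² / 4² = -41.6675 eV
|ΔE| = |E_4 - E_18| = 39.6098 eV

Convert to Joules: E = 39.6098 eV × (1.602177 × 10⁻¹⁹ J/eV) = 6.3462e-18 J

Using E = hf:
f = E/h = 6.3462e-18 J / (6.62607 × 10⁻³⁴ J·s)
f = 9.58e+15 Hz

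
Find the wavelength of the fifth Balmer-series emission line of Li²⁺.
44.10073 nm

The lines of a series are numbered from the longest wavelength (smallest ΔE) outward; the fifth line is the transition from n = n_f + 5 to n_f.
The Balmer series has all transitions ending at n_f = 2.

For Li²⁺ (Z = 3), the fifth line (ε-line) is the jump from n = 7 to n = 2:
E_7 = -13.6057 × 3² / 7² = -2.4990061 eV
E_2 = -13.6057 × 3² / 2² = -30.6128250 eV
ΔE = E_7 - E_2 = 28.1138189 eV

λ = hc/E = 1239.84 eV·nm / 28.1138189 eV
λ = 44.10073 nm

This is the ε-line of the Balmer series in Li²⁺.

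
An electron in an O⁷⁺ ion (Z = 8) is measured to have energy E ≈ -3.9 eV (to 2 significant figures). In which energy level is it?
n = 15

The exact energy levels follow E_n = -13.6057 Z² / n² eV with Z = 8.

The measured value (-3.9 eV) is reported to only 2 significant figures, so we must test candidate n values and see which one matches to that precision.

Candidate energies:
  n = 13:  E = -13.6057 × 8² / 13² = -5.15245 eV
  n = 14:  E = -13.6057 × 8² / 14² = -4.44268 eV
  n = 15:  E = -13.6057 × 8² / 15² = -3.87007 eV  ← matches
  n = 16:  E = -13.6057 × 8² / 16² = -3.40143 eV
  n = 17:  E = -13.6057 × 8² / 17² = -3.01303 eV

Checking against the measurement of -3.9 eV (2 sig figs), only n = 15 agrees:
E_15 = -3.87007 eV, which rounds to -3.9 eV ✓

Therefore n = 15.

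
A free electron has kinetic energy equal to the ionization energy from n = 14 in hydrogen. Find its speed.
1.563e+05 m/s (or 0.0521% of c)

The binding energy at n = 14 for hydrogen is:
E_14 = -13.6057/14² = -0.06941684 eV
|E_14| = 0.06941684 eV

Convert to Joules:
KE = 0.06941684 eV × (1.602177 × 10⁻¹⁹ J/eV) = 1.11218e-20 J

Using KE = ½mv²:
v = √(2·KE/m_e)
v = √(2 × 1.11218e-20 J / 9.10938 × 10⁻³¹ kg)
v = 1.563e+05 m/s

This is approximately 0.0521% the speed of light.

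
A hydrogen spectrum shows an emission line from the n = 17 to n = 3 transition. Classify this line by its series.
Paschen series

The spectral series in hydrogen are named based on the final (lower) energy level:
- Lyman series: n_final = 1 (ultraviolet)
- Balmer series: n_final = 2 (visible/near-UV)
- Paschen series: n_final = 3 (infrared)
- Brackett series: n_final = 4 (infrared)
- Pfund series: n_final = 5 (far infrared)

Since this transition ends at n = 3, it belongs to the Paschen series.

For reference, this 17 → 3 line has photon energy
ΔE = 13.6057 eV × (1/3² - 1/17²) = 1.464665898 eV,
corresponding to wavelength λ = hc/ΔE = 1239.84 eV·nm / 1.464665898 eV = 846.50022 nm in the infrared region.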